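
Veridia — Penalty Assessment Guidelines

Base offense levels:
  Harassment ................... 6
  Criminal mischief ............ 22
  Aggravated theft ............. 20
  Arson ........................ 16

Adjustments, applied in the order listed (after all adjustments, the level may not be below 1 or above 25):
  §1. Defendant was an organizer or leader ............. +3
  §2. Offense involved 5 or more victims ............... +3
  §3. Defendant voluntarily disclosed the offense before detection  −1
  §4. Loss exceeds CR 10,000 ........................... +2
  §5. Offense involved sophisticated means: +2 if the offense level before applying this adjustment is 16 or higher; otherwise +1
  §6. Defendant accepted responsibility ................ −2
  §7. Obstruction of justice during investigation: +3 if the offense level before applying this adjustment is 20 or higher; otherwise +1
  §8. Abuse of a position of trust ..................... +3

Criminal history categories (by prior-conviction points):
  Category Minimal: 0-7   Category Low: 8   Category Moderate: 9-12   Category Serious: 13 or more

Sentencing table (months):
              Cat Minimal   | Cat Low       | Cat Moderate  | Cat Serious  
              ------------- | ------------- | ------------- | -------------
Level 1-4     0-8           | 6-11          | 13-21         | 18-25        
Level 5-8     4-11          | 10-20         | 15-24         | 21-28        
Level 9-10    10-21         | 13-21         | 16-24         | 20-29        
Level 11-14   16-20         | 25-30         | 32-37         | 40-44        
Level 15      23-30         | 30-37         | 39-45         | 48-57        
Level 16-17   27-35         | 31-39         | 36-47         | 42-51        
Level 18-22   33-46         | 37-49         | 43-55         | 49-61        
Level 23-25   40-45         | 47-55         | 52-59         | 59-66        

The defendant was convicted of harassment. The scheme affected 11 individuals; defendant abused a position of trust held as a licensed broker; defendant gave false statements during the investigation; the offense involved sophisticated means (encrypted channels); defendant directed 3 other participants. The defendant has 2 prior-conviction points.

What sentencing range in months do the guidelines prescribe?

Base offense level for harassment: 6.
§1 applies: 6 + 3 = 9.
§2 applies: 9 + 3 = 12.
§3 does not apply.
§4 does not apply.
§5 applies (level before this adjustment is 12 < 16, so +1): 12 + 1 = 13.
§7 applies (level before this adjustment is 13 < 20, so +1): 13 + 1 = 14.
§8 applies: 14 + 3 = 17.
Final offense level: 17.
Criminal history: 2 prior points → Category Minimal (0-7).
Level 17 falls in the 16-17 band.
Grid: Level 16-17 × Category Minimal = 27-35 months.

27-35 months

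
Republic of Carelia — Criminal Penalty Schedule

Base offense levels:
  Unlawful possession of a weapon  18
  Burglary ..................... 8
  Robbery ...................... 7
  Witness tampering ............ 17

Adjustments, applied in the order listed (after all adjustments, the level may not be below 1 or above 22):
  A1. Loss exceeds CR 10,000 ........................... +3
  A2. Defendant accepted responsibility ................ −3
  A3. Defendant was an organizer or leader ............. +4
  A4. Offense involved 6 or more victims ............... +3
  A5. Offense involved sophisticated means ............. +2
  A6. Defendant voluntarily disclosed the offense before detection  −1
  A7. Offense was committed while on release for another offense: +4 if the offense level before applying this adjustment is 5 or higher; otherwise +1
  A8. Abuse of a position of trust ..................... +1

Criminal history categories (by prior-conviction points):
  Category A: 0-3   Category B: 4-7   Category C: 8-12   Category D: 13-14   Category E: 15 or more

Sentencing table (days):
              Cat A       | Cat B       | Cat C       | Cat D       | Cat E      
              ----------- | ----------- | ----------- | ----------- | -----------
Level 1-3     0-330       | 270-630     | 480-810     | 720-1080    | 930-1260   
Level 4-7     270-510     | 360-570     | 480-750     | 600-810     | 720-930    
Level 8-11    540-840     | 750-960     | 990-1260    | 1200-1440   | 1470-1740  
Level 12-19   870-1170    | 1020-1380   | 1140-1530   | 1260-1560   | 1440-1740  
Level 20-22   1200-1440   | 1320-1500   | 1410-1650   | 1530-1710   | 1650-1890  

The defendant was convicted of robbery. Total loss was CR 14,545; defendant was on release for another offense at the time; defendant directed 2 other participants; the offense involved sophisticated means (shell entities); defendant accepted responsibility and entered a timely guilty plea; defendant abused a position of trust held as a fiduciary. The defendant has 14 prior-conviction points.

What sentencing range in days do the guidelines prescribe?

1260-1560 days

Base offense level for robbery: 7.
A1 applies: 7 + 3 = 10.
A2 applies: 10 − 3 = 7.
A3 applies: 7 + 4 = 11.
A4 does not apply.
A5 applies: 11 + 2 = 13.
A6 does not apply.
A7 applies (level before this adjustment is 13 ≥ 5, so +4): 13 + 4 = 17.
A8 applies: 17 + 1 = 18.
Final offense level: 18.
Criminal history: 14 prior points → Category D (13-14).
Level 18 falls in the 12-19 band.
Grid: Level 12-19 × Category D = 1260-1560 days.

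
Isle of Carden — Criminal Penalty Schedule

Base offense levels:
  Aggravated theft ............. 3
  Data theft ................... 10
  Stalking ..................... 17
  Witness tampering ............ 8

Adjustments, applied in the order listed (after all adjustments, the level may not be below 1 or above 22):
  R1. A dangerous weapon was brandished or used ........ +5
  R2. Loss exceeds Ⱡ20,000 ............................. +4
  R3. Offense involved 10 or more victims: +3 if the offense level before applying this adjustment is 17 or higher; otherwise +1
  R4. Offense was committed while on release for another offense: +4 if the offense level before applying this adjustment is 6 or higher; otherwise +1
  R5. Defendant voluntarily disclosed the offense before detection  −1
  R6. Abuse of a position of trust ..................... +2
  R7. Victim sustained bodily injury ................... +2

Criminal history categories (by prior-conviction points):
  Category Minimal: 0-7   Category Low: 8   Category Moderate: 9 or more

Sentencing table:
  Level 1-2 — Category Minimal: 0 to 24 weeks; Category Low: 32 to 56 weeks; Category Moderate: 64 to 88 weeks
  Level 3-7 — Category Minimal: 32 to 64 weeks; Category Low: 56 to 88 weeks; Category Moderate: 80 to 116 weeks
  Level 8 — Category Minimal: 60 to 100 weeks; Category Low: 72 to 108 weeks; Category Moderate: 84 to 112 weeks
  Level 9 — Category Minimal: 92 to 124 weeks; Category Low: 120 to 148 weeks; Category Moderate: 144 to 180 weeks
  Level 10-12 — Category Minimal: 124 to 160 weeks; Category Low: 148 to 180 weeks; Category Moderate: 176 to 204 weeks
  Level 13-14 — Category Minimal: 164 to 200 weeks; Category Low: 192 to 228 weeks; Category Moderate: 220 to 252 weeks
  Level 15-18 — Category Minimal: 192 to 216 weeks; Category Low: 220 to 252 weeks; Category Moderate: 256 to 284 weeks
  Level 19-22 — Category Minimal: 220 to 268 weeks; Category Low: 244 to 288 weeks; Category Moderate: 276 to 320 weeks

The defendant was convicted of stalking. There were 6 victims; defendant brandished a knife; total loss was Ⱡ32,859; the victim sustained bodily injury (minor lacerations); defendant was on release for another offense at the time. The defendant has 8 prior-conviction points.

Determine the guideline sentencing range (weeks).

Base offense level for stalking: 17.
R1 applies: 17 + 5 = 22.
R2 applies: 22 + 4 = 26.
R4 applies (level before this adjustment is 26 ≥ 6, so +4): 26 + 4 = 30.
R5 does not apply.
R7 applies: 30 + 2 = 32.
Level 32 exceeds the maximum of 22; capped at 22.
Final offense level: 22.
Criminal history: 8 prior points → Category Low (8).
Level 22 falls in the 19-22 band.
Grid: Level 19-22 × Category Low = 244-288 weeks.

244-288 weeks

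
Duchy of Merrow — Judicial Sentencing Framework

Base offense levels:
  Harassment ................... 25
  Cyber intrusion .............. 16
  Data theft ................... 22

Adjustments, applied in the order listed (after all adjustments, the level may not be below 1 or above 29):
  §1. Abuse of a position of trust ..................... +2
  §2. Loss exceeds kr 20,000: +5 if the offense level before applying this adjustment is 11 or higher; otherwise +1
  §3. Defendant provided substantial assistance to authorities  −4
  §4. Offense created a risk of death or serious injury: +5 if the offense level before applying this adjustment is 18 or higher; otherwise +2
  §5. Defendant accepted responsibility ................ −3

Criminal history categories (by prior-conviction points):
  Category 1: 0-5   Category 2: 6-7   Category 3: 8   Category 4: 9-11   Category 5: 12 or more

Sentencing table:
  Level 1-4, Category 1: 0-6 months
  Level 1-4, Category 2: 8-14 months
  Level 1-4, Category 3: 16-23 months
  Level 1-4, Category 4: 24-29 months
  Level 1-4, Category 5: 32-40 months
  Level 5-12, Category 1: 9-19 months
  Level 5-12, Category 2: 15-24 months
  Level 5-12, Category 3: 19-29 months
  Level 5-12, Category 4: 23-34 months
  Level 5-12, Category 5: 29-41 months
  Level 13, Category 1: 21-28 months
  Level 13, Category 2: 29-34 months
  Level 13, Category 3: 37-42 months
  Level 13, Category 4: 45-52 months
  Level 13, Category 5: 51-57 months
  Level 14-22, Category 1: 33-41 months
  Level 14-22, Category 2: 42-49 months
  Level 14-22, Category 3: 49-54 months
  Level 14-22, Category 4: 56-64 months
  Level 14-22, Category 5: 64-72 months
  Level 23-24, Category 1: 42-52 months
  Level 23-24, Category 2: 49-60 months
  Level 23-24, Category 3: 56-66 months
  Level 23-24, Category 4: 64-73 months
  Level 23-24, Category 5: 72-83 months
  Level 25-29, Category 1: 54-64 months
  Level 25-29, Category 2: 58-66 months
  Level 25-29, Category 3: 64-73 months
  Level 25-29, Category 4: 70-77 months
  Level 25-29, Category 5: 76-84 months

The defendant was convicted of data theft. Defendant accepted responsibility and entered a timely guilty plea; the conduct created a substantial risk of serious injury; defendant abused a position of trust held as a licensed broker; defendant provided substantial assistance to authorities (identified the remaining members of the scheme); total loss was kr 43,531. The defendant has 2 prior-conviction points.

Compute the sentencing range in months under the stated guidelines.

54-64 months

Base offense level for data theft: 22.
§1 applies: 22 + 2 = 24.
§2 applies (level before this adjustment is 24 ≥ 11, so +5): 24 + 5 = 29.
§3 applies: 29 − 4 = 25.
§4 applies (level before this adjustment is 25 ≥ 18, so +5): 25 + 5 = 30.
§5 applies: 30 − 3 = 27.
Final offense level: 27.
Criminal history: 2 prior points → Category 1 (0-5).
Level 27 falls in the 25-29 band.
Grid: Level 25-29 × Category 1 = 54-64 months.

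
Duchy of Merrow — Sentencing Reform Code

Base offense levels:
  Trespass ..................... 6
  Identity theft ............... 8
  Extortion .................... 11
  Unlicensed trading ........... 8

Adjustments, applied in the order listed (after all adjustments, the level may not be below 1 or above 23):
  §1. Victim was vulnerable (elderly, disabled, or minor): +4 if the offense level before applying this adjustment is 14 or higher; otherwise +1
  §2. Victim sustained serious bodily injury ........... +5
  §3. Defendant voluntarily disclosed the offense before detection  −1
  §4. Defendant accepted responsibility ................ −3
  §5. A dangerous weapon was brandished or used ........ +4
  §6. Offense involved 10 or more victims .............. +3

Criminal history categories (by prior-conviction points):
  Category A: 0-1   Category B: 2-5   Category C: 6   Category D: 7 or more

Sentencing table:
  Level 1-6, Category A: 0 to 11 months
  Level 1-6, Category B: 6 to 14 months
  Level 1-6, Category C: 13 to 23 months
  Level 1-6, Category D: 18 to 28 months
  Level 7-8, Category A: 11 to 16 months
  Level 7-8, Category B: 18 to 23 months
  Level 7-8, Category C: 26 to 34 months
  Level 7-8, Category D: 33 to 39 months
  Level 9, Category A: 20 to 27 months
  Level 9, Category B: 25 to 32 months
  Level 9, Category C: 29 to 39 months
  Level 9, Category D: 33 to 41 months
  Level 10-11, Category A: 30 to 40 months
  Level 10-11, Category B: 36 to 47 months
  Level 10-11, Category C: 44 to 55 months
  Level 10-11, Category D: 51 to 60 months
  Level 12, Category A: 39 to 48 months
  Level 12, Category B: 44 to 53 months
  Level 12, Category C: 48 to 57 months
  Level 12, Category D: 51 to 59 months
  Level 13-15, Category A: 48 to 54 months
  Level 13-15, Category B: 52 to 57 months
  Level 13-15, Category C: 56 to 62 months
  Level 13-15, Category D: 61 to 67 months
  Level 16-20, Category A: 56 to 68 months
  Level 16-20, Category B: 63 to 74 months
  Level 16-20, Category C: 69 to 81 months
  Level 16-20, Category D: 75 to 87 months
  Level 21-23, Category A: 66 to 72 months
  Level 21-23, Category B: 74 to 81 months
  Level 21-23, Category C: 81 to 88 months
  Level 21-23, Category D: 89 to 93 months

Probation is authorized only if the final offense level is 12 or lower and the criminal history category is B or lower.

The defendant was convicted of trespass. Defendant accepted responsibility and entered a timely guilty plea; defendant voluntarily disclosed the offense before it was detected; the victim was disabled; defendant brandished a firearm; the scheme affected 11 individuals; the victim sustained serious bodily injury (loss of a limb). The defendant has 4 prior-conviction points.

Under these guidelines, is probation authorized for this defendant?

No

Base offense level for trespass: 6.
§1 applies (level before this adjustment is 6 < 14, so +1): 6 + 1 = 7.
§2 applies: 7 + 5 = 12.
§3 applies: 12 − 1 = 11.
§4 applies: 11 − 3 = 8.
§5 applies: 8 + 4 = 12.
§6 applies: 12 + 3 = 15.
Final offense level: 15.
Criminal history: 4 prior points → Category B (2-5).
Level 15 falls in the 13-15 band.
Grid: Level 13-15 × Category B = 52-57 months.
Probation check: level 15 > 12 and category B ≤ B → not eligible.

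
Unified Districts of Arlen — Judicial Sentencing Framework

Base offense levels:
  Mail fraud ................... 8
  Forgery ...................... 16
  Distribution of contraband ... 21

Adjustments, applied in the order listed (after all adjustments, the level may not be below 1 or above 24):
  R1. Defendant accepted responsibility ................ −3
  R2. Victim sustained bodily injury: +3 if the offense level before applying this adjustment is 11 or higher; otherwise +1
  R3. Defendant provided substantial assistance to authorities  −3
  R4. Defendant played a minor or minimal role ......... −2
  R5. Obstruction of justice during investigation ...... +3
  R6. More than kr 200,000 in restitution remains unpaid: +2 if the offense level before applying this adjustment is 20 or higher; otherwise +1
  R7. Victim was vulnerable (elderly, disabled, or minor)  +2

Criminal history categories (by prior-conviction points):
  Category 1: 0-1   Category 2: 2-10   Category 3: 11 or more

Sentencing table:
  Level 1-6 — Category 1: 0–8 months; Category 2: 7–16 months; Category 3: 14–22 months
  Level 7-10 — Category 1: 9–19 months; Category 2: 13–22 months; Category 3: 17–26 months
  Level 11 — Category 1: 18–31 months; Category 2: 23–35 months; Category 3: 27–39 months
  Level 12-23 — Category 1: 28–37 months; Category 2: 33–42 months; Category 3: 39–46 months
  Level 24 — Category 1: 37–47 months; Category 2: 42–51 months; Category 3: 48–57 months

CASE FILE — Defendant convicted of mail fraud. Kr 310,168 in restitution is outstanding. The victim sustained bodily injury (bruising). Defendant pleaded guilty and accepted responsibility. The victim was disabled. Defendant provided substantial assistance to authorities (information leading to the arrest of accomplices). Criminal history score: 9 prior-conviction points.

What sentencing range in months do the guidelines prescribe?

7-16 months

Base offense level for mail fraud: 8.
R1 applies: 8 − 3 = 5.
R2 applies (level before this adjustment is 5 < 11, so +1): 5 + 1 = 6.
R3 applies: 6 − 3 = 3.
R5 does not apply.
R6 applies (level before this adjustment is 3 < 20, so +1): 3 + 1 = 4.
R7 applies: 4 + 2 = 6.
Final offense level: 6.
Criminal history: 9 prior points → Category 2 (2-10).
Level 6 falls in the 1-6 band.
Grid: Level 1-6 × Category 2 = 7-16 months.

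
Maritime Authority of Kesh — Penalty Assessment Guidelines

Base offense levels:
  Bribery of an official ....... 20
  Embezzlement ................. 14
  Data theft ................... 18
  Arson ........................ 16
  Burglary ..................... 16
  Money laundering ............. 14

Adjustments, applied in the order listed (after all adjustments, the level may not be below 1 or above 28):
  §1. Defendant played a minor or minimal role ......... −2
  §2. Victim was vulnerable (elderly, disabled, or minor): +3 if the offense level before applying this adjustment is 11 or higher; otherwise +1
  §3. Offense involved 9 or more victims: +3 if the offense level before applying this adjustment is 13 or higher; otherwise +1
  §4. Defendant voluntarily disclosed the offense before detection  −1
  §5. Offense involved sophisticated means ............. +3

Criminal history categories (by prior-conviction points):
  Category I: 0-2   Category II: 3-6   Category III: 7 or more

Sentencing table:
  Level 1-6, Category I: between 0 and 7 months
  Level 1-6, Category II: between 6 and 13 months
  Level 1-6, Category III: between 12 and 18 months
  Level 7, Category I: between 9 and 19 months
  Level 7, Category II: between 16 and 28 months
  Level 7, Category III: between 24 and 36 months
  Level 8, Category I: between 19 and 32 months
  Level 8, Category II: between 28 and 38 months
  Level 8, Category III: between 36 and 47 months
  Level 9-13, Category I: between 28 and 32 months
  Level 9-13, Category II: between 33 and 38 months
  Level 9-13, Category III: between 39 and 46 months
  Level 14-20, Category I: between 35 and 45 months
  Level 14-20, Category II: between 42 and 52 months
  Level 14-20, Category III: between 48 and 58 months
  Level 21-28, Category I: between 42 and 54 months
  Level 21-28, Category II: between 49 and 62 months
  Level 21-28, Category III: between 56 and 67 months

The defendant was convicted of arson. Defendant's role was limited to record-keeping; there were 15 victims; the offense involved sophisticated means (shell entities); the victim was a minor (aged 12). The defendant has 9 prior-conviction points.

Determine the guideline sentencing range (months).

Base offense level for arson: 16.
§1 applies: 16 − 2 = 14.
§2 applies (level before this adjustment is 14 ≥ 11, so +3): 14 + 3 = 17.
§3 applies (level before this adjustment is 17 ≥ 13, so +3): 17 + 3 = 20.
§5 applies: 20 + 3 = 23.
Final offense level: 23.
Criminal history: 9 prior points → Category III (7+).
Level 23 falls in the 21-28 band.
Grid: Level 21-28 × Category III = 56-67 months.

56-67 months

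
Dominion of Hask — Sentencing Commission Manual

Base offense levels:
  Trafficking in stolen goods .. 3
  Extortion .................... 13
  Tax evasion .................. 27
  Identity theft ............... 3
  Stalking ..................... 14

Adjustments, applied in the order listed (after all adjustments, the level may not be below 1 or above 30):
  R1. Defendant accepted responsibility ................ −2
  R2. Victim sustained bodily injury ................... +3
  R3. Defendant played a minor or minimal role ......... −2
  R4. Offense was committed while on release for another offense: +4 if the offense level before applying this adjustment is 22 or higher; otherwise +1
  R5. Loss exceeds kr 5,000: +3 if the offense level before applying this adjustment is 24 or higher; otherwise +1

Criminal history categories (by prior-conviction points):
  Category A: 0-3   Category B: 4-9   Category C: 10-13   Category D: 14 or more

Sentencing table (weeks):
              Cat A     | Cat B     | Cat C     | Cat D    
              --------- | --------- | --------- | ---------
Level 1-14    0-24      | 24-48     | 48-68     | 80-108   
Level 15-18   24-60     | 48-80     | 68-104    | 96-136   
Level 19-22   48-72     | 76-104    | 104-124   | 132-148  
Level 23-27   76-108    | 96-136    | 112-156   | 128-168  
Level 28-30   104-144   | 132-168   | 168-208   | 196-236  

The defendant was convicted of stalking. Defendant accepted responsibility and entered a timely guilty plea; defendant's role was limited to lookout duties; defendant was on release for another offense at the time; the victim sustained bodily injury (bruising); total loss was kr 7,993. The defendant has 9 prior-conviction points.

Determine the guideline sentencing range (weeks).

48-80 weeks

Base offense level for stalking: 14.
R1 applies: 14 − 2 = 12.
R2 applies: 12 + 3 = 15.
R3 applies: 15 − 2 = 13.
R4 applies (level before this adjustment is 13 < 22, so +1): 13 + 1 = 14.
R5 applies (level before this adjustment is 14 < 24, so +1): 14 + 1 = 15.
Final offense level: 15.
Criminal history: 9 prior points → Category B (4-9).
Level 15 falls in the 15-18 band.
Grid: Level 15-18 × Category B = 48-80 weeks.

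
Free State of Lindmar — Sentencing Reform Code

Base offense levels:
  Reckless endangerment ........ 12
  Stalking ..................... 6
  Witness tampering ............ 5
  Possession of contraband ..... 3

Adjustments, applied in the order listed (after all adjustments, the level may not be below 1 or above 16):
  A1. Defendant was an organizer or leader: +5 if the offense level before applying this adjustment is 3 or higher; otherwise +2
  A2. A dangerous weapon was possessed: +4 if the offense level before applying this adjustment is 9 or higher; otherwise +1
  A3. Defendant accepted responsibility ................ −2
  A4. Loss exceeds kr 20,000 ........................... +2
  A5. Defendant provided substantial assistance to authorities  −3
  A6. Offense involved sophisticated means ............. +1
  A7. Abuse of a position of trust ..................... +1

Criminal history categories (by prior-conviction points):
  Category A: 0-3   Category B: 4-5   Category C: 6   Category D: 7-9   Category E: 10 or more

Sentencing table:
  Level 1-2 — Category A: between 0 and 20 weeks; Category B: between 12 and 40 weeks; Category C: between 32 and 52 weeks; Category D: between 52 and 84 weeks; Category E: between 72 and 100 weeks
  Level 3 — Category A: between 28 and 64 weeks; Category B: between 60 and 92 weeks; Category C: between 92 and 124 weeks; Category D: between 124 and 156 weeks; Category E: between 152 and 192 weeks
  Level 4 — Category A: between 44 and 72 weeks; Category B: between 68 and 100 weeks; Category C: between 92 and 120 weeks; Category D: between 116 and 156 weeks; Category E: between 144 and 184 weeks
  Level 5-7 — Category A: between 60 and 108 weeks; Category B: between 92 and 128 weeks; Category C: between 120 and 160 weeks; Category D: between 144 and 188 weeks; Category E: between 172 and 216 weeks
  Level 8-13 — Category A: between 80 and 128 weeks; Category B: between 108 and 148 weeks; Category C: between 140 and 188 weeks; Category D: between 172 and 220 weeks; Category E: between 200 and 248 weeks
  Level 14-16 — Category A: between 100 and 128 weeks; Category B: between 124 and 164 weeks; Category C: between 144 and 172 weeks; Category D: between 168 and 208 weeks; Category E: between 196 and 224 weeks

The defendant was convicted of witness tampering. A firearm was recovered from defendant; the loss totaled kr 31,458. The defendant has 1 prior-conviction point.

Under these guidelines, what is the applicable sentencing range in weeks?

Base offense level for witness tampering: 5.
A2 applies (level before this adjustment is 5 < 9, so +1): 5 + 1 = 6.
A3 does not apply.
A4 applies: 6 + 2 = 8.
A5 does not apply.
Final offense level: 8.
Criminal history: 1 prior point → Category A (0-3).
Level 8 falls in the 8-13 band.
Grid: Level 8-13 × Category A = 80-128 weeks.

80-128 weeks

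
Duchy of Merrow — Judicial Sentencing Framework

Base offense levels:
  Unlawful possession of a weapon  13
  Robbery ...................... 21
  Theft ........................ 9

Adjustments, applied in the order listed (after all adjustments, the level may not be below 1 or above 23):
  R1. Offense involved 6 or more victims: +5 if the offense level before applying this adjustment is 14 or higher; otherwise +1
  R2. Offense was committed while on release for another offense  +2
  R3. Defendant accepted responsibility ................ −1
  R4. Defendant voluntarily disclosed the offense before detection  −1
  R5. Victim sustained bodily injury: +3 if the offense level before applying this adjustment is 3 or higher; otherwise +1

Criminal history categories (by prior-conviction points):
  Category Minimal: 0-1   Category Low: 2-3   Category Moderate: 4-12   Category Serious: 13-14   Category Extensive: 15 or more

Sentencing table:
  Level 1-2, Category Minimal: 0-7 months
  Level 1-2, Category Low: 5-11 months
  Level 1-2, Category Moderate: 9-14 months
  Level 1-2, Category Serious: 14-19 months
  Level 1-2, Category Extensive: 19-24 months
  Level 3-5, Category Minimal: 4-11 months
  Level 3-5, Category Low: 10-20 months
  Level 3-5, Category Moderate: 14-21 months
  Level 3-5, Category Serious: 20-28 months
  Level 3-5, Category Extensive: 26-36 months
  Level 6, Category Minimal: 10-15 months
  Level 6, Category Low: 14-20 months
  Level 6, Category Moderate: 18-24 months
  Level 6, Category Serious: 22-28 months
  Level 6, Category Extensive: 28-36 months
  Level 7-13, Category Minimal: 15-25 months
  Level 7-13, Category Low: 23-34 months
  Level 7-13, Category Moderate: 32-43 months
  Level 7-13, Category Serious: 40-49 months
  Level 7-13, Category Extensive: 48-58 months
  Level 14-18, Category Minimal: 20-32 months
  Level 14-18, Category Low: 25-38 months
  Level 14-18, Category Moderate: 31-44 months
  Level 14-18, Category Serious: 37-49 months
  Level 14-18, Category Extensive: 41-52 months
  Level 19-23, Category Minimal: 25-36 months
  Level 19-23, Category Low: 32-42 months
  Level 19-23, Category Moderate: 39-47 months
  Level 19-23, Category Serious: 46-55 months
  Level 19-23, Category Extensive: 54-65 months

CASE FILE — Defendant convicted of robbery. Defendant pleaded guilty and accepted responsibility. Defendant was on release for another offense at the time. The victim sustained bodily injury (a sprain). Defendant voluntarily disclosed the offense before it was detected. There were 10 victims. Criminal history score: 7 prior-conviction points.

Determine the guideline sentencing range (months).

39-47 months

Base offense level for robbery: 21.
R1 applies (level before this adjustment is 21 ≥ 14, so +5): 21 + 5 = 26.
R2 applies: 26 + 2 = 28.
R3 applies: 28 − 1 = 27.
R4 applies: 27 − 1 = 26.
R5 applies (level before this adjustment is 26 ≥ 3, so +3): 26 + 3 = 29.
Level 29 exceeds the maximum of 23; capped at 23.
Final offense level: 23.
Criminal history: 7 prior points → Category Moderate (4-12).
Level 23 falls in the 19-23 band.
Grid: Level 19-23 × Category Moderate = 39-47 months.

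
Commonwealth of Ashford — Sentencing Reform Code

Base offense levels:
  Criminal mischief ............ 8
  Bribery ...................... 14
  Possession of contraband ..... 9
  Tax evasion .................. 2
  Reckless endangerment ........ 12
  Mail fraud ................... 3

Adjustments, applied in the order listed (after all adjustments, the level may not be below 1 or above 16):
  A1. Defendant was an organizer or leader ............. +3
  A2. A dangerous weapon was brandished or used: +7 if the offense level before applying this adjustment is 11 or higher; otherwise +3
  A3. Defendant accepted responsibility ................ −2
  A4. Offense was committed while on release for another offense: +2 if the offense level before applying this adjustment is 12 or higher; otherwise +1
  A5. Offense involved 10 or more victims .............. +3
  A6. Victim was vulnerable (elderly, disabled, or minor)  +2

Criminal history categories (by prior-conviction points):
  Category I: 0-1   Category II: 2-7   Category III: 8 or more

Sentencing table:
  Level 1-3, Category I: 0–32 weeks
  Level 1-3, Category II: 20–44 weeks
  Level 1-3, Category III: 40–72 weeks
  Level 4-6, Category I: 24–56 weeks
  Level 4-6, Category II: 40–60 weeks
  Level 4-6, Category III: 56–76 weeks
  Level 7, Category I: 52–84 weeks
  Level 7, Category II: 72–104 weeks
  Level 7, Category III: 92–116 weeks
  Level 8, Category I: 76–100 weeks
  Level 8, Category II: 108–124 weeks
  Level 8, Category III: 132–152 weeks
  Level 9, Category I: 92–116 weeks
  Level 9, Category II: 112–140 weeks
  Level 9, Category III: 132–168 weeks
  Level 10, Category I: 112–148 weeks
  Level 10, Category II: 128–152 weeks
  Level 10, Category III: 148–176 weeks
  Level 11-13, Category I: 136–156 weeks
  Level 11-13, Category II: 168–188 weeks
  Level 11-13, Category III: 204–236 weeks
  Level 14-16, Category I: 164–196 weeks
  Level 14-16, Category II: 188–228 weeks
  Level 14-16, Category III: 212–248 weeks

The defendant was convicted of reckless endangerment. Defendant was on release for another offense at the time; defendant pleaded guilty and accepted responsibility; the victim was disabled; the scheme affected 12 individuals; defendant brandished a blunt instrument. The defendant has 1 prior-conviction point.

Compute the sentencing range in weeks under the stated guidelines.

164-196 weeks

Base offense level for reckless endangerment: 12.
A2 applies (level before this adjustment is 12 ≥ 11, so +7): 12 + 7 = 19.
A3 applies: 19 − 2 = 17.
A4 applies (level before this adjustment is 17 ≥ 12, so +2): 17 + 2 = 19.
A5 applies: 19 + 3 = 22.
A6 applies: 22 + 2 = 24.
Level 24 exceeds the maximum of 16; capped at 16.
Final offense level: 16.
Criminal history: 1 prior point → Category I (0-1).
Level 16 falls in the 14-16 band.
Grid: Level 14-16 × Category I = 164-196 weeks.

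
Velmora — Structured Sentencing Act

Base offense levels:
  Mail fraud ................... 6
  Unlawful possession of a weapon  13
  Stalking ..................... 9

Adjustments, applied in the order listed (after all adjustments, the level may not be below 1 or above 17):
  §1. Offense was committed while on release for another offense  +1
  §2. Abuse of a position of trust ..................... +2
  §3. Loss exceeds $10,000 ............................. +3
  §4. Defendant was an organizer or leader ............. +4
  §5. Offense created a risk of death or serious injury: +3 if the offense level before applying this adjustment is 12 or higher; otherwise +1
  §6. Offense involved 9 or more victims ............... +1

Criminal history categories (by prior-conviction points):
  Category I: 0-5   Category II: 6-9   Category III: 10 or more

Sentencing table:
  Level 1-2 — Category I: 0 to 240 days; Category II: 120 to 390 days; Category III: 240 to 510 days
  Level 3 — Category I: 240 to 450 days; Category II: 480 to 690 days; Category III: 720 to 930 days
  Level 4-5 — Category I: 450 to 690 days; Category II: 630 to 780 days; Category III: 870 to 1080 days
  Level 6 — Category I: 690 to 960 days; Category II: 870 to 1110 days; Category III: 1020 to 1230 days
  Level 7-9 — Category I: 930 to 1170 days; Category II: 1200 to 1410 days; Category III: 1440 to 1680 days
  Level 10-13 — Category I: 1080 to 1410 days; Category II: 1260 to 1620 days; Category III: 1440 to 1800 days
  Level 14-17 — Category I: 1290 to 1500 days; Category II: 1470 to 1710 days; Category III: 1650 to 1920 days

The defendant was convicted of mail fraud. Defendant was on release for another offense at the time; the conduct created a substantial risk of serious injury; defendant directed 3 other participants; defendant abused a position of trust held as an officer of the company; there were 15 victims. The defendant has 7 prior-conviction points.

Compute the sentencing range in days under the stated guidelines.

1470-1710 days

Base offense level for mail fraud: 6.
§1 applies: 6 + 1 = 7.
§2 applies: 7 + 2 = 9.
§4 applies: 9 + 4 = 13.
§5 applies (level before this adjustment is 13 ≥ 12, so +3): 13 + 3 = 16.
§6 applies: 16 + 1 = 17.
Final offense level: 17.
Criminal history: 7 prior points → Category II (6-9).
Level 17 falls in the 14-17 band.
Grid: Level 14-17 × Category II = 1470-1710 days.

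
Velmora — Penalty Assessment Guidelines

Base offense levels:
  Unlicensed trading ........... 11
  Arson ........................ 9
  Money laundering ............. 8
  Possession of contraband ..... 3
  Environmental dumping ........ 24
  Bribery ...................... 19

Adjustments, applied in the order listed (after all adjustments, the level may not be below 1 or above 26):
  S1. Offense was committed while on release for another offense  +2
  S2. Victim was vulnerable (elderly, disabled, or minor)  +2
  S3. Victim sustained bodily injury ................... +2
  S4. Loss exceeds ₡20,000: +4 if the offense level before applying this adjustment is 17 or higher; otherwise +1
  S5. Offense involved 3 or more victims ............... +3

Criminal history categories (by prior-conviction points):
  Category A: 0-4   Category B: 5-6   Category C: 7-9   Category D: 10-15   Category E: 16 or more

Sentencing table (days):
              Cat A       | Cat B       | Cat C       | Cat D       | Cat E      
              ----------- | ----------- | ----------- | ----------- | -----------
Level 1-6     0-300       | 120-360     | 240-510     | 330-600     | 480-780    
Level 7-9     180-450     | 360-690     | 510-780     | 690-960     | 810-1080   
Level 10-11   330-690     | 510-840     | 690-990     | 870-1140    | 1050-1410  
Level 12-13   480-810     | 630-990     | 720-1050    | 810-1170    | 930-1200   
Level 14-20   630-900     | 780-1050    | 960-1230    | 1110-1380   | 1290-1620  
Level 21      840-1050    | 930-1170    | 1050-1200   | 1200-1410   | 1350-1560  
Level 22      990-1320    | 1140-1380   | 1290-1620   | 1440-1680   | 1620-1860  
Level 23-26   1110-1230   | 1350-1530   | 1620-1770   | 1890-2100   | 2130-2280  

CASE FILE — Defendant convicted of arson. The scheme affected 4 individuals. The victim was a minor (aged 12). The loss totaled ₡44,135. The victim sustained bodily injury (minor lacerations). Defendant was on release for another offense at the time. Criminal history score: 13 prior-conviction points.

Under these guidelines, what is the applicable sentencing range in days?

Base offense level for arson: 9.
S1 applies: 9 + 2 = 11.
S2 applies: 11 + 2 = 13.
S3 applies: 13 + 2 = 15.
S4 applies (level before this adjustment is 15 < 17, so +1): 15 + 1 = 16.
S5 applies: 16 + 3 = 19.
Final offense level: 19.
Criminal history: 13 prior points → Category D (10-15).
Level 19 falls in the 14-20 band.
Grid: Level 14-20 × Category D = 1110-1380 days.

1110-1380 days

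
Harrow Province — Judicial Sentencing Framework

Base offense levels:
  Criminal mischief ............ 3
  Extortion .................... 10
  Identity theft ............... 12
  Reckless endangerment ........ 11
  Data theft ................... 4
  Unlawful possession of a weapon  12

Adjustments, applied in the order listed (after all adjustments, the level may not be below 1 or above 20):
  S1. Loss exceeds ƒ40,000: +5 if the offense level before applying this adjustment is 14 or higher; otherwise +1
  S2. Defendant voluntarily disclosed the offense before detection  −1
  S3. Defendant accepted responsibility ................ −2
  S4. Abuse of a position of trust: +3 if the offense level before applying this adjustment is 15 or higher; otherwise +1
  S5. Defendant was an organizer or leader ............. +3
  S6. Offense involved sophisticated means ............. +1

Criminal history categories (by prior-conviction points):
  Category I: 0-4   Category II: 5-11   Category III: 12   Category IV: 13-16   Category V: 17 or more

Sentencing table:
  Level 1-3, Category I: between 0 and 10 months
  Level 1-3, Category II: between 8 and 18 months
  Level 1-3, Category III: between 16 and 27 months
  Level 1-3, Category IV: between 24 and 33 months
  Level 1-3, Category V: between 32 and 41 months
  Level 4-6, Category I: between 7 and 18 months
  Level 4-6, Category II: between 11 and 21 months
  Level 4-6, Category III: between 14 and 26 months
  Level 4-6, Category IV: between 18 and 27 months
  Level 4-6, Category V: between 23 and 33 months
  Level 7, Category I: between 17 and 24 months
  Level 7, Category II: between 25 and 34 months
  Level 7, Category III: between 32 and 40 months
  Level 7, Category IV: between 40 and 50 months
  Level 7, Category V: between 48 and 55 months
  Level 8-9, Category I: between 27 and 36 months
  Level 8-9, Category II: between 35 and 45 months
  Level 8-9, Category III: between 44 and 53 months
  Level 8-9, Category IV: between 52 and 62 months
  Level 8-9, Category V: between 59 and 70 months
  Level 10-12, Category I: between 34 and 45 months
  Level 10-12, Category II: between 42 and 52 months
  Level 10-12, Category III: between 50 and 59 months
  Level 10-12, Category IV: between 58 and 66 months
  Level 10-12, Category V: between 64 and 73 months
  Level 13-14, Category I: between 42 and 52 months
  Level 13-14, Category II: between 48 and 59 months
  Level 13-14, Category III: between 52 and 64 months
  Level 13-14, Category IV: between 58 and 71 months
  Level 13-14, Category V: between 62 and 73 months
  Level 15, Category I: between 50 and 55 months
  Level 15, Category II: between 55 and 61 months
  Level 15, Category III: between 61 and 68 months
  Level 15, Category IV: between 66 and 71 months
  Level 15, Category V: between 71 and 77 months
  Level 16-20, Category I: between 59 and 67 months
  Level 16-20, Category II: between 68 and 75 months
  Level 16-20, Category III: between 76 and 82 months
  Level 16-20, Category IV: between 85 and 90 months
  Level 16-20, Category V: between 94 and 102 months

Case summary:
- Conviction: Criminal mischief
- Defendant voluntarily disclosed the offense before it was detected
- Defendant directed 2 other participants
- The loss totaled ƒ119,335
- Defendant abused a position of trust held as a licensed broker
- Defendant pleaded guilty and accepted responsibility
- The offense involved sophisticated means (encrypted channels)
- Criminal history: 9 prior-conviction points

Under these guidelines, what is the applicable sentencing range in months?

11-21 months

Base offense level for criminal mischief: 3.
S1 applies (level before this adjustment is 3 < 14, so +1): 3 + 1 = 4.
S2 applies: 4 − 1 = 3.
S3 applies: 3 − 2 = 1.
S4 applies (level before this adjustment is 1 < 15, so +1): 1 + 1 = 2.
S5 applies: 2 + 3 = 5.
S6 applies: 5 + 1 = 6.
Final offense level: 6.
Criminal history: 9 prior points → Category II (5-11).
Level 6 falls in the 4-6 band.
Grid: Level 4-6 × Category II = 11-21 months.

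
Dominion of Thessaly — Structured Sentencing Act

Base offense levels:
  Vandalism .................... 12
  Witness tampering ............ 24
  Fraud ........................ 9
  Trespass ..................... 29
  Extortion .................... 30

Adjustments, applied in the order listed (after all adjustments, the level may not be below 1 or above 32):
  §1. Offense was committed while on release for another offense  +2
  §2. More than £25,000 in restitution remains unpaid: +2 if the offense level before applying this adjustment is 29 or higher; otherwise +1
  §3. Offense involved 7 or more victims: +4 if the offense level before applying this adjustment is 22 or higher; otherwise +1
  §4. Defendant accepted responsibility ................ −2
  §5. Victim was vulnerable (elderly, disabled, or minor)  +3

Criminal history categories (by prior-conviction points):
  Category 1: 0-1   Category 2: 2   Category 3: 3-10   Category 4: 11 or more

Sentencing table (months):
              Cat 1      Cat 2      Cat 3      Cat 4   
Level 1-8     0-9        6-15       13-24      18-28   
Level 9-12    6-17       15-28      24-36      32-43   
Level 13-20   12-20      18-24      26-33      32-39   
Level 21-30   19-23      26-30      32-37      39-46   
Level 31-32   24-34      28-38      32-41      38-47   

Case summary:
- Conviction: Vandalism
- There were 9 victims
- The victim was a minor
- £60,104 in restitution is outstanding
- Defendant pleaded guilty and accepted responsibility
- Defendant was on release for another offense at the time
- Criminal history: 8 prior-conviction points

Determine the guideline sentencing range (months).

26-33 months

Base offense level for vandalism: 12.
§1 applies: 12 + 2 = 14.
§2 applies (level before this adjustment is 14 < 29, so +1): 14 + 1 = 15.
§3 applies (level before this adjustment is 15 < 22, so +1): 15 + 1 = 16.
§4 applies: 16 − 2 = 14.
§5 applies: 14 + 3 = 17.
Final offense level: 17.
Criminal history: 8 prior points → Category 3 (3-10).
Level 17 falls in the 13-20 band.
Grid: Level 13-20 × Category 3 = 26-33 months.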